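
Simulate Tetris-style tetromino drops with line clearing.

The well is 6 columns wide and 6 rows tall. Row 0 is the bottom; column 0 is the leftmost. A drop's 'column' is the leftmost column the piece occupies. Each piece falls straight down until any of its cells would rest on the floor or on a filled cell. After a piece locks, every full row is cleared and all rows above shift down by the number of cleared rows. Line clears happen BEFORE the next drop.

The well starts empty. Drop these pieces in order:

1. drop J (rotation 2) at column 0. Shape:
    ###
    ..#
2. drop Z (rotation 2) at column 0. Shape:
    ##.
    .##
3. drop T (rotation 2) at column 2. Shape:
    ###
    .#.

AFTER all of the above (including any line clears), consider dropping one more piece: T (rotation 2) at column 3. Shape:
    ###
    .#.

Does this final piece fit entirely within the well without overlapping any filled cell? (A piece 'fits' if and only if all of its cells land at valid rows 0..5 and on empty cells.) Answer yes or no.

Answer: yes

Derivation:
Drop 1: J rot2 at col 0 lands with bottom-row=0; cleared 0 line(s) (total 0); column heights now [2 2 2 0 0 0], max=2
Drop 2: Z rot2 at col 0 lands with bottom-row=2; cleared 0 line(s) (total 0); column heights now [4 4 3 0 0 0], max=4
Drop 3: T rot2 at col 2 lands with bottom-row=2; cleared 0 line(s) (total 0); column heights now [4 4 4 4 4 0], max=4
Test piece T rot2 at col 3 (width 3): heights before test = [4 4 4 4 4 0]; fits = True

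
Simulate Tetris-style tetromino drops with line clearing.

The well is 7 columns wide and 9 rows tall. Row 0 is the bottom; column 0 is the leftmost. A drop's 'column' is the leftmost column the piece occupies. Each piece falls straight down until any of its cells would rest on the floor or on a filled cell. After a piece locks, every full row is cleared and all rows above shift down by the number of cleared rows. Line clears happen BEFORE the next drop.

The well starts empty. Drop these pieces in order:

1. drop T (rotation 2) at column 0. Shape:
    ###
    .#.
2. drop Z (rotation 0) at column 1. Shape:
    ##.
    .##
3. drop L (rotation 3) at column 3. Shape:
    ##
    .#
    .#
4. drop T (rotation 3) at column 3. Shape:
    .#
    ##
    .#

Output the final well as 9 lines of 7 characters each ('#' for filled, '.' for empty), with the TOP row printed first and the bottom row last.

Drop 1: T rot2 at col 0 lands with bottom-row=0; cleared 0 line(s) (total 0); column heights now [2 2 2 0 0 0 0], max=2
Drop 2: Z rot0 at col 1 lands with bottom-row=2; cleared 0 line(s) (total 0); column heights now [2 4 4 3 0 0 0], max=4
Drop 3: L rot3 at col 3 lands with bottom-row=1; cleared 0 line(s) (total 0); column heights now [2 4 4 4 4 0 0], max=4
Drop 4: T rot3 at col 3 lands with bottom-row=4; cleared 0 line(s) (total 0); column heights now [2 4 4 6 7 0 0], max=7

Answer: .......
.......
....#..
...##..
....#..
.####..
..###..
###.#..
.#.....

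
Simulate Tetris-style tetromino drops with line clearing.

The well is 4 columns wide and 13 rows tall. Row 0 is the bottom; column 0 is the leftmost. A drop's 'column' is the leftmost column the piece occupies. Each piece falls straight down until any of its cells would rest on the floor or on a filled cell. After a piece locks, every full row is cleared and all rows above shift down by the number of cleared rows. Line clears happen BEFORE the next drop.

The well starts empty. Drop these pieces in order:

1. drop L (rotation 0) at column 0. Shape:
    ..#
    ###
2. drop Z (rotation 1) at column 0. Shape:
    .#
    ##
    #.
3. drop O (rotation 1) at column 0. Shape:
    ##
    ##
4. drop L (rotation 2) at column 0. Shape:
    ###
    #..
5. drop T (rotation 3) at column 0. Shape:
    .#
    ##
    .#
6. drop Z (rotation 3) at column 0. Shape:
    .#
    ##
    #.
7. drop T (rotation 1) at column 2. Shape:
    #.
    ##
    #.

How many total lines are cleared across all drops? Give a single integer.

Answer: 1

Derivation:
Drop 1: L rot0 at col 0 lands with bottom-row=0; cleared 0 line(s) (total 0); column heights now [1 1 2 0], max=2
Drop 2: Z rot1 at col 0 lands with bottom-row=1; cleared 0 line(s) (total 0); column heights now [3 4 2 0], max=4
Drop 3: O rot1 at col 0 lands with bottom-row=4; cleared 0 line(s) (total 0); column heights now [6 6 2 0], max=6
Drop 4: L rot2 at col 0 lands with bottom-row=6; cleared 0 line(s) (total 0); column heights now [8 8 8 0], max=8
Drop 5: T rot3 at col 0 lands with bottom-row=8; cleared 0 line(s) (total 0); column heights now [10 11 8 0], max=11
Drop 6: Z rot3 at col 0 lands with bottom-row=10; cleared 0 line(s) (total 0); column heights now [12 13 8 0], max=13
Drop 7: T rot1 at col 2 lands with bottom-row=8; cleared 1 line(s) (total 1); column heights now [11 12 10 0], max=12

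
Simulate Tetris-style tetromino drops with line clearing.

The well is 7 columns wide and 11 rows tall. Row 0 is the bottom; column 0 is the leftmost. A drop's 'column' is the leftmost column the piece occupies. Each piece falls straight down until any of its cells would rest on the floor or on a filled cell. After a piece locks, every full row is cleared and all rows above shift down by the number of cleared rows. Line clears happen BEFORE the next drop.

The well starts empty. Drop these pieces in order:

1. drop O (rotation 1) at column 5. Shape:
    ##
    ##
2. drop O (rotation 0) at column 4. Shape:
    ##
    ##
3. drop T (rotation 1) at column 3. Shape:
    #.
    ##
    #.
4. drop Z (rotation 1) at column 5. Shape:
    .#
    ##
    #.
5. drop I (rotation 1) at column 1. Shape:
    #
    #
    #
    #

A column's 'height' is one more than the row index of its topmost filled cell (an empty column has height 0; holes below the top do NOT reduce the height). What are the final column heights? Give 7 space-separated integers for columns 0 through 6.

Answer: 0 4 0 6 5 6 7

Derivation:
Drop 1: O rot1 at col 5 lands with bottom-row=0; cleared 0 line(s) (total 0); column heights now [0 0 0 0 0 2 2], max=2
Drop 2: O rot0 at col 4 lands with bottom-row=2; cleared 0 line(s) (total 0); column heights now [0 0 0 0 4 4 2], max=4
Drop 3: T rot1 at col 3 lands with bottom-row=3; cleared 0 line(s) (total 0); column heights now [0 0 0 6 5 4 2], max=6
Drop 4: Z rot1 at col 5 lands with bottom-row=4; cleared 0 line(s) (total 0); column heights now [0 0 0 6 5 6 7], max=7
Drop 5: I rot1 at col 1 lands with bottom-row=0; cleared 0 line(s) (total 0); column heights now [0 4 0 6 5 6 7], max=7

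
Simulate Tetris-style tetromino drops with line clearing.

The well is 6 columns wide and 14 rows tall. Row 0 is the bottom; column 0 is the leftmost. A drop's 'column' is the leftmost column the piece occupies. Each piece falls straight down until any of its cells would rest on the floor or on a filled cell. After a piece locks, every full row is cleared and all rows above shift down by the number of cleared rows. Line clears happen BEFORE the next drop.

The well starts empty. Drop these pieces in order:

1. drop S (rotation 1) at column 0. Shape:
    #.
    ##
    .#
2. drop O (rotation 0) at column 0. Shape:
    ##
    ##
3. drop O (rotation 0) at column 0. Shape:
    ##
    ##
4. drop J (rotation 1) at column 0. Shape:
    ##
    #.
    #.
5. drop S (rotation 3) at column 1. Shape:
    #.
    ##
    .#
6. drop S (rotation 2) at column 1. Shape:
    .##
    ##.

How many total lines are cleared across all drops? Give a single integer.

Drop 1: S rot1 at col 0 lands with bottom-row=0; cleared 0 line(s) (total 0); column heights now [3 2 0 0 0 0], max=3
Drop 2: O rot0 at col 0 lands with bottom-row=3; cleared 0 line(s) (total 0); column heights now [5 5 0 0 0 0], max=5
Drop 3: O rot0 at col 0 lands with bottom-row=5; cleared 0 line(s) (total 0); column heights now [7 7 0 0 0 0], max=7
Drop 4: J rot1 at col 0 lands with bottom-row=7; cleared 0 line(s) (total 0); column heights now [10 10 0 0 0 0], max=10
Drop 5: S rot3 at col 1 lands with bottom-row=9; cleared 0 line(s) (total 0); column heights now [10 12 11 0 0 0], max=12
Drop 6: S rot2 at col 1 lands with bottom-row=12; cleared 0 line(s) (total 0); column heights now [10 13 14 14 0 0], max=14

Answer: 0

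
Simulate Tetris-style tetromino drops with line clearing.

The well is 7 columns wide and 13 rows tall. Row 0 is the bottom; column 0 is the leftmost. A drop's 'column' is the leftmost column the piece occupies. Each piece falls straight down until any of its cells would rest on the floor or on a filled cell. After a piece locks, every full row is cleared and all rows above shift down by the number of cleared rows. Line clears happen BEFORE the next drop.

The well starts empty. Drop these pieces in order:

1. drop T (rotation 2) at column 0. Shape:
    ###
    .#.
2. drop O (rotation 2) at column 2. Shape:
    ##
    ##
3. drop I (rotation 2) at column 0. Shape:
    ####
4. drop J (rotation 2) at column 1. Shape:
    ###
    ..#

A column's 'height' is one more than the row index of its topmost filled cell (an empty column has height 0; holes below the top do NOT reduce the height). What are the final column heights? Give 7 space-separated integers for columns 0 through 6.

Drop 1: T rot2 at col 0 lands with bottom-row=0; cleared 0 line(s) (total 0); column heights now [2 2 2 0 0 0 0], max=2
Drop 2: O rot2 at col 2 lands with bottom-row=2; cleared 0 line(s) (total 0); column heights now [2 2 4 4 0 0 0], max=4
Drop 3: I rot2 at col 0 lands with bottom-row=4; cleared 0 line(s) (total 0); column heights now [5 5 5 5 0 0 0], max=5
Drop 4: J rot2 at col 1 lands with bottom-row=5; cleared 0 line(s) (total 0); column heights now [5 7 7 7 0 0 0], max=7

Answer: 5 7 7 7 0 0 0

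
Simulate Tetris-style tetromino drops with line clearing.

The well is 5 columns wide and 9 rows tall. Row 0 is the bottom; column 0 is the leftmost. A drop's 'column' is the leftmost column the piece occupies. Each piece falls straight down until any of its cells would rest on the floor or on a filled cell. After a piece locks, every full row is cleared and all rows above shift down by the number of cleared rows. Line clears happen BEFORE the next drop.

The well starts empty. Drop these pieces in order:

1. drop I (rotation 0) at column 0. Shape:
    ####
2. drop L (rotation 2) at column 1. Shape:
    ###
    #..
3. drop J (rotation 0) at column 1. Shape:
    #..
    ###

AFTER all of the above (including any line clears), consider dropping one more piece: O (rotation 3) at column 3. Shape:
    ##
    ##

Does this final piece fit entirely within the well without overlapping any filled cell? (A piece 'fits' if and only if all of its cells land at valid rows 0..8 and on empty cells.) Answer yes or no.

Answer: yes

Derivation:
Drop 1: I rot0 at col 0 lands with bottom-row=0; cleared 0 line(s) (total 0); column heights now [1 1 1 1 0], max=1
Drop 2: L rot2 at col 1 lands with bottom-row=1; cleared 0 line(s) (total 0); column heights now [1 3 3 3 0], max=3
Drop 3: J rot0 at col 1 lands with bottom-row=3; cleared 0 line(s) (total 0); column heights now [1 5 4 4 0], max=5
Test piece O rot3 at col 3 (width 2): heights before test = [1 5 4 4 0]; fits = True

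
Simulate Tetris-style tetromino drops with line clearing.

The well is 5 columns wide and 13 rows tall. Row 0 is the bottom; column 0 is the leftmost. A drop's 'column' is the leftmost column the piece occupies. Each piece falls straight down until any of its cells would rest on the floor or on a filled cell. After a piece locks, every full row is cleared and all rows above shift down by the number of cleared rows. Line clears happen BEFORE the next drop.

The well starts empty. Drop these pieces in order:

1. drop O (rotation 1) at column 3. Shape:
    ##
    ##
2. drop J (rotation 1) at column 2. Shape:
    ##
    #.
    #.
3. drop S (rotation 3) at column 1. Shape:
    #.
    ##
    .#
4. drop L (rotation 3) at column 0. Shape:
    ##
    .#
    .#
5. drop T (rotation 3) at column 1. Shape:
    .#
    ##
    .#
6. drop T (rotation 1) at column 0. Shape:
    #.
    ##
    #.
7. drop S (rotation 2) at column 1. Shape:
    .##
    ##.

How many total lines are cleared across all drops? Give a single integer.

Drop 1: O rot1 at col 3 lands with bottom-row=0; cleared 0 line(s) (total 0); column heights now [0 0 0 2 2], max=2
Drop 2: J rot1 at col 2 lands with bottom-row=0; cleared 0 line(s) (total 0); column heights now [0 0 3 3 2], max=3
Drop 3: S rot3 at col 1 lands with bottom-row=3; cleared 0 line(s) (total 0); column heights now [0 6 5 3 2], max=6
Drop 4: L rot3 at col 0 lands with bottom-row=6; cleared 0 line(s) (total 0); column heights now [9 9 5 3 2], max=9
Drop 5: T rot3 at col 1 lands with bottom-row=8; cleared 0 line(s) (total 0); column heights now [9 10 11 3 2], max=11
Drop 6: T rot1 at col 0 lands with bottom-row=9; cleared 0 line(s) (total 0); column heights now [12 11 11 3 2], max=12
Drop 7: S rot2 at col 1 lands with bottom-row=11; cleared 0 line(s) (total 0); column heights now [12 12 13 13 2], max=13

Answer: 0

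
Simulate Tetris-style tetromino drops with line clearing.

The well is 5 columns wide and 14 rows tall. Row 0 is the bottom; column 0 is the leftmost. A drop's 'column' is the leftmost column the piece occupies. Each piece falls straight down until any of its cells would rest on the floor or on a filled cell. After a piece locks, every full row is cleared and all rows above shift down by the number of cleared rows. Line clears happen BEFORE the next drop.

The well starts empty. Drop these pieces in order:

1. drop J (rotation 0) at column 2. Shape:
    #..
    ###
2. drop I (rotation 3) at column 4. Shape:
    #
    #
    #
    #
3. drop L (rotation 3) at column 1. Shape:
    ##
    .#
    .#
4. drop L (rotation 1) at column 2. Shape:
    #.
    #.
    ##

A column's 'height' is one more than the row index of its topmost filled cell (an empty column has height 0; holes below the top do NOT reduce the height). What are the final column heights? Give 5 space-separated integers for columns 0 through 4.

Answer: 0 5 8 6 5

Derivation:
Drop 1: J rot0 at col 2 lands with bottom-row=0; cleared 0 line(s) (total 0); column heights now [0 0 2 1 1], max=2
Drop 2: I rot3 at col 4 lands with bottom-row=1; cleared 0 line(s) (total 0); column heights now [0 0 2 1 5], max=5
Drop 3: L rot3 at col 1 lands with bottom-row=2; cleared 0 line(s) (total 0); column heights now [0 5 5 1 5], max=5
Drop 4: L rot1 at col 2 lands with bottom-row=5; cleared 0 line(s) (total 0); column heights now [0 5 8 6 5], max=8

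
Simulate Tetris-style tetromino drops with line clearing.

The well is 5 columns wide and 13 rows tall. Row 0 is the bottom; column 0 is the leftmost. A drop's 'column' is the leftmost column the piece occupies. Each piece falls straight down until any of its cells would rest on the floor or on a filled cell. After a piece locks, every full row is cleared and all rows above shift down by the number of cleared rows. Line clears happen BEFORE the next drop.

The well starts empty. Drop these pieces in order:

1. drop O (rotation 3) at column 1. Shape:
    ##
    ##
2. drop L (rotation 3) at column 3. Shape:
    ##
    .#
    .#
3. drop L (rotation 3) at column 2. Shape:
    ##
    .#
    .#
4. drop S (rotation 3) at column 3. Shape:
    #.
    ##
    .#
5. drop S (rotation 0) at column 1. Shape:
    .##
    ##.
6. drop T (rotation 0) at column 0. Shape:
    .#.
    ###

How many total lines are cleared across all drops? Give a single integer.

Answer: 0

Derivation:
Drop 1: O rot3 at col 1 lands with bottom-row=0; cleared 0 line(s) (total 0); column heights now [0 2 2 0 0], max=2
Drop 2: L rot3 at col 3 lands with bottom-row=0; cleared 0 line(s) (total 0); column heights now [0 2 2 3 3], max=3
Drop 3: L rot3 at col 2 lands with bottom-row=3; cleared 0 line(s) (total 0); column heights now [0 2 6 6 3], max=6
Drop 4: S rot3 at col 3 lands with bottom-row=5; cleared 0 line(s) (total 0); column heights now [0 2 6 8 7], max=8
Drop 5: S rot0 at col 1 lands with bottom-row=7; cleared 0 line(s) (total 0); column heights now [0 8 9 9 7], max=9
Drop 6: T rot0 at col 0 lands with bottom-row=9; cleared 0 line(s) (total 0); column heights now [10 11 10 9 7], max=11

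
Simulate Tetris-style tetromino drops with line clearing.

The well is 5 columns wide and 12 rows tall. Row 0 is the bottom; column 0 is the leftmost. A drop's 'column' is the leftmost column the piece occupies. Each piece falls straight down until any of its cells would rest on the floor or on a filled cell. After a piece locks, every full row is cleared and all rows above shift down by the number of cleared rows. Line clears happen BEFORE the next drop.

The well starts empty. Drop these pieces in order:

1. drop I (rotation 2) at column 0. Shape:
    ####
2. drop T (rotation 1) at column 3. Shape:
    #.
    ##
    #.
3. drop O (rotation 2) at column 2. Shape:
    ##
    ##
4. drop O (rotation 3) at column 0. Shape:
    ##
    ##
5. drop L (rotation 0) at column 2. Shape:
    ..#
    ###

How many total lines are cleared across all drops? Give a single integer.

Answer: 0

Derivation:
Drop 1: I rot2 at col 0 lands with bottom-row=0; cleared 0 line(s) (total 0); column heights now [1 1 1 1 0], max=1
Drop 2: T rot1 at col 3 lands with bottom-row=1; cleared 0 line(s) (total 0); column heights now [1 1 1 4 3], max=4
Drop 3: O rot2 at col 2 lands with bottom-row=4; cleared 0 line(s) (total 0); column heights now [1 1 6 6 3], max=6
Drop 4: O rot3 at col 0 lands with bottom-row=1; cleared 0 line(s) (total 0); column heights now [3 3 6 6 3], max=6
Drop 5: L rot0 at col 2 lands with bottom-row=6; cleared 0 line(s) (total 0); column heights now [3 3 7 7 8], max=8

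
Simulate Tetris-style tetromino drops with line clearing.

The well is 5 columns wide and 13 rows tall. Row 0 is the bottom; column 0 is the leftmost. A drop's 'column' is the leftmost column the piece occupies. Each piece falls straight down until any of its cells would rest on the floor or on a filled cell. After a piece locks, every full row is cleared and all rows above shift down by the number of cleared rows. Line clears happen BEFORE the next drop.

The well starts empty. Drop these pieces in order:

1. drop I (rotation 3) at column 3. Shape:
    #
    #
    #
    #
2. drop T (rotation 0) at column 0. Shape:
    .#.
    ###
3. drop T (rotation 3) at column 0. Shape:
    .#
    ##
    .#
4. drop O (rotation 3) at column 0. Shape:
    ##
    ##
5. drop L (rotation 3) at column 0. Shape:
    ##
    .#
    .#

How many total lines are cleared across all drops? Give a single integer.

Answer: 0

Derivation:
Drop 1: I rot3 at col 3 lands with bottom-row=0; cleared 0 line(s) (total 0); column heights now [0 0 0 4 0], max=4
Drop 2: T rot0 at col 0 lands with bottom-row=0; cleared 0 line(s) (total 0); column heights now [1 2 1 4 0], max=4
Drop 3: T rot3 at col 0 lands with bottom-row=2; cleared 0 line(s) (total 0); column heights now [4 5 1 4 0], max=5
Drop 4: O rot3 at col 0 lands with bottom-row=5; cleared 0 line(s) (total 0); column heights now [7 7 1 4 0], max=7
Drop 5: L rot3 at col 0 lands with bottom-row=7; cleared 0 line(s) (total 0); column heights now [10 10 1 4 0], max=10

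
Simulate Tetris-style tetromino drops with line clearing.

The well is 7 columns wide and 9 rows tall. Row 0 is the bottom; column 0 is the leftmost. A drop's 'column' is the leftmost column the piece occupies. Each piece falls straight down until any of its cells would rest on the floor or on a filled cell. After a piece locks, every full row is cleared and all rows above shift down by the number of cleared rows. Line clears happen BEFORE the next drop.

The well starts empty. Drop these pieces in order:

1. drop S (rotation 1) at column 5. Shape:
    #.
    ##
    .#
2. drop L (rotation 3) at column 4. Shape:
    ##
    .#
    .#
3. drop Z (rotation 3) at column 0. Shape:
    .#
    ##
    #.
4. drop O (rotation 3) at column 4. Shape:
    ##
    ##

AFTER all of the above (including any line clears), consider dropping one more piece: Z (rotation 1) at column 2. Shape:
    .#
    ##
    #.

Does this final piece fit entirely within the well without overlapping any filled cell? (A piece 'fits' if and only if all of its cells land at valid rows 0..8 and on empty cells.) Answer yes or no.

Answer: yes

Derivation:
Drop 1: S rot1 at col 5 lands with bottom-row=0; cleared 0 line(s) (total 0); column heights now [0 0 0 0 0 3 2], max=3
Drop 2: L rot3 at col 4 lands with bottom-row=3; cleared 0 line(s) (total 0); column heights now [0 0 0 0 6 6 2], max=6
Drop 3: Z rot3 at col 0 lands with bottom-row=0; cleared 0 line(s) (total 0); column heights now [2 3 0 0 6 6 2], max=6
Drop 4: O rot3 at col 4 lands with bottom-row=6; cleared 0 line(s) (total 0); column heights now [2 3 0 0 8 8 2], max=8
Test piece Z rot1 at col 2 (width 2): heights before test = [2 3 0 0 8 8 2]; fits = True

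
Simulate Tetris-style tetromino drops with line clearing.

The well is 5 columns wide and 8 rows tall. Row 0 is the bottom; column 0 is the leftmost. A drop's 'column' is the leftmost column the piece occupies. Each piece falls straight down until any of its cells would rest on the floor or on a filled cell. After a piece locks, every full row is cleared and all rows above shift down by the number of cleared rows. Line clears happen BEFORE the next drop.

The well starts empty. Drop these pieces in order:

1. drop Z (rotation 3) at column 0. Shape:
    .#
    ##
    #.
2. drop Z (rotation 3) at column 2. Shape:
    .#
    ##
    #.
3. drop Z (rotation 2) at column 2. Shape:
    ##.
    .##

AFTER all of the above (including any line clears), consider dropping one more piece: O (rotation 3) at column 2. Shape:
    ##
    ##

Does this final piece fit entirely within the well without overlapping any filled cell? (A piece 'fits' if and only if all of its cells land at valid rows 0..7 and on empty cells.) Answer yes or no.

Answer: yes

Derivation:
Drop 1: Z rot3 at col 0 lands with bottom-row=0; cleared 0 line(s) (total 0); column heights now [2 3 0 0 0], max=3
Drop 2: Z rot3 at col 2 lands with bottom-row=0; cleared 0 line(s) (total 0); column heights now [2 3 2 3 0], max=3
Drop 3: Z rot2 at col 2 lands with bottom-row=3; cleared 0 line(s) (total 0); column heights now [2 3 5 5 4], max=5
Test piece O rot3 at col 2 (width 2): heights before test = [2 3 5 5 4]; fits = True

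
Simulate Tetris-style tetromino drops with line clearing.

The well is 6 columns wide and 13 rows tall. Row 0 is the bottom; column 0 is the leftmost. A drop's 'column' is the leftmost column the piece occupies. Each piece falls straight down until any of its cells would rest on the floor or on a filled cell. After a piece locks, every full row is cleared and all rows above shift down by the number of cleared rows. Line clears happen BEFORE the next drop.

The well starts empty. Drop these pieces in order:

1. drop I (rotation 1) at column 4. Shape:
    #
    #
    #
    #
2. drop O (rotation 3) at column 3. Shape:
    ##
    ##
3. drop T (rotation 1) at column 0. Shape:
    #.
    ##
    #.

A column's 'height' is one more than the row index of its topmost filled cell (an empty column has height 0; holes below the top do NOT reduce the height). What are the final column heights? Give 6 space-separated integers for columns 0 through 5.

Drop 1: I rot1 at col 4 lands with bottom-row=0; cleared 0 line(s) (total 0); column heights now [0 0 0 0 4 0], max=4
Drop 2: O rot3 at col 3 lands with bottom-row=4; cleared 0 line(s) (total 0); column heights now [0 0 0 6 6 0], max=6
Drop 3: T rot1 at col 0 lands with bottom-row=0; cleared 0 line(s) (total 0); column heights now [3 2 0 6 6 0], max=6

Answer: 3 2 0 6 6 0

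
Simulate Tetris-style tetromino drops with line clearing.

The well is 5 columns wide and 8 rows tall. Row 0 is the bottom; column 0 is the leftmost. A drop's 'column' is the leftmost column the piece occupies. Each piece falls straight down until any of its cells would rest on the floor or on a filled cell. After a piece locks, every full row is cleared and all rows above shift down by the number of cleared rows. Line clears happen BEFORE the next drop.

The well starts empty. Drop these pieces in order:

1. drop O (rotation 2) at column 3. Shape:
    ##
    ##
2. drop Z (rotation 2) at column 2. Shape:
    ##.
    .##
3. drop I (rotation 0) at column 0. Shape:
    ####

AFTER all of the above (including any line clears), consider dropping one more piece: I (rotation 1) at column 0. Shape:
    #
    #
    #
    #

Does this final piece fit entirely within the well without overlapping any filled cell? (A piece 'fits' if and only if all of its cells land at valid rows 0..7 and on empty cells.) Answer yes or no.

Answer: no

Derivation:
Drop 1: O rot2 at col 3 lands with bottom-row=0; cleared 0 line(s) (total 0); column heights now [0 0 0 2 2], max=2
Drop 2: Z rot2 at col 2 lands with bottom-row=2; cleared 0 line(s) (total 0); column heights now [0 0 4 4 3], max=4
Drop 3: I rot0 at col 0 lands with bottom-row=4; cleared 0 line(s) (total 0); column heights now [5 5 5 5 3], max=5
Test piece I rot1 at col 0 (width 1): heights before test = [5 5 5 5 3]; fits = False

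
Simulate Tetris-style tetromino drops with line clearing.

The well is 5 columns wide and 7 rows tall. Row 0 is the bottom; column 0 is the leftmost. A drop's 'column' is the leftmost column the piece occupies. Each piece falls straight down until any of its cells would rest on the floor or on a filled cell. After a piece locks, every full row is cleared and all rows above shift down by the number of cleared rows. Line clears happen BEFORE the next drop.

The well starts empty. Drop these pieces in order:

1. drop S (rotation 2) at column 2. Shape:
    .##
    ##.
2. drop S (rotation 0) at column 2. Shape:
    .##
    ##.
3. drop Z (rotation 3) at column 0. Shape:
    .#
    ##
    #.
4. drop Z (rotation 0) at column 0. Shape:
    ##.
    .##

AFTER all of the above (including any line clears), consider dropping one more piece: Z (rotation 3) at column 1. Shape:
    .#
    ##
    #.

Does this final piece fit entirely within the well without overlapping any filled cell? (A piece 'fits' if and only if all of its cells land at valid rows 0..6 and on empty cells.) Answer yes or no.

Drop 1: S rot2 at col 2 lands with bottom-row=0; cleared 0 line(s) (total 0); column heights now [0 0 1 2 2], max=2
Drop 2: S rot0 at col 2 lands with bottom-row=2; cleared 0 line(s) (total 0); column heights now [0 0 3 4 4], max=4
Drop 3: Z rot3 at col 0 lands with bottom-row=0; cleared 0 line(s) (total 0); column heights now [2 3 3 4 4], max=4
Drop 4: Z rot0 at col 0 lands with bottom-row=3; cleared 0 line(s) (total 0); column heights now [5 5 4 4 4], max=5
Test piece Z rot3 at col 1 (width 2): heights before test = [5 5 4 4 4]; fits = False

Answer: no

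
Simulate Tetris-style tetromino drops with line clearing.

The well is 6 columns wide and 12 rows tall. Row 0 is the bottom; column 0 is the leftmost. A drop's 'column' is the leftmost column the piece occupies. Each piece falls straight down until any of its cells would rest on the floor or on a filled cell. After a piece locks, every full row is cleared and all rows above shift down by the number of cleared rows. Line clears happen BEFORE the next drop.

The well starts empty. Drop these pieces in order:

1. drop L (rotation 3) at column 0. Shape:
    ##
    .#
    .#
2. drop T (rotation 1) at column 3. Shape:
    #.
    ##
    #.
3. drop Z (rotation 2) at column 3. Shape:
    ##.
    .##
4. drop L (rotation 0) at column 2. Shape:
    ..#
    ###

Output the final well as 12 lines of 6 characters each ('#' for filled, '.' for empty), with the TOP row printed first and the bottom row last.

Drop 1: L rot3 at col 0 lands with bottom-row=0; cleared 0 line(s) (total 0); column heights now [3 3 0 0 0 0], max=3
Drop 2: T rot1 at col 3 lands with bottom-row=0; cleared 0 line(s) (total 0); column heights now [3 3 0 3 2 0], max=3
Drop 3: Z rot2 at col 3 lands with bottom-row=2; cleared 0 line(s) (total 0); column heights now [3 3 0 4 4 3], max=4
Drop 4: L rot0 at col 2 lands with bottom-row=4; cleared 0 line(s) (total 0); column heights now [3 3 5 5 6 3], max=6

Answer: ......
......
......
......
......
......
....#.
..###.
...##.
##.###
.#.##.
.#.#..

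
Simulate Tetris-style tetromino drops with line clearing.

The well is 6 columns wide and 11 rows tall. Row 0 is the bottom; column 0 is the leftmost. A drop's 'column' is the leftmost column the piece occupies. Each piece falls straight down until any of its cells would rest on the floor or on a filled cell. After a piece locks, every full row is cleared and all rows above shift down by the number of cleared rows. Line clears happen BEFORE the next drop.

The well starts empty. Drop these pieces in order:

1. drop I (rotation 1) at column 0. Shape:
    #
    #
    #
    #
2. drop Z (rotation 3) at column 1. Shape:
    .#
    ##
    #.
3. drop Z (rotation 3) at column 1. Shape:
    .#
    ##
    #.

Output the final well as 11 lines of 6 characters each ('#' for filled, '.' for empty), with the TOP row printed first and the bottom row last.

Answer: ......
......
......
......
......
......
..#...
###...
###...
###...
##....

Derivation:
Drop 1: I rot1 at col 0 lands with bottom-row=0; cleared 0 line(s) (total 0); column heights now [4 0 0 0 0 0], max=4
Drop 2: Z rot3 at col 1 lands with bottom-row=0; cleared 0 line(s) (total 0); column heights now [4 2 3 0 0 0], max=4
Drop 3: Z rot3 at col 1 lands with bottom-row=2; cleared 0 line(s) (total 0); column heights now [4 4 5 0 0 0], max=5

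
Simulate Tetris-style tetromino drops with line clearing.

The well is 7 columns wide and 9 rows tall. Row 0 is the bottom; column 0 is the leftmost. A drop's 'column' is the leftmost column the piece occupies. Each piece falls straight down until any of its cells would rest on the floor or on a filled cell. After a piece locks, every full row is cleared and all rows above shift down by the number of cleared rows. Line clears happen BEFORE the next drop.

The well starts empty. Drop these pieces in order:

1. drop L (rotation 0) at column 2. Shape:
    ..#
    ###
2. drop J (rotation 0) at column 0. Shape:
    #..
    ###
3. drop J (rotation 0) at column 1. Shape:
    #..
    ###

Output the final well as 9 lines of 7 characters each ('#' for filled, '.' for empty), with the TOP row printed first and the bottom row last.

Answer: .......
.......
.......
.......
.......
.#.....
####...
###.#..
..###..

Derivation:
Drop 1: L rot0 at col 2 lands with bottom-row=0; cleared 0 line(s) (total 0); column heights now [0 0 1 1 2 0 0], max=2
Drop 2: J rot0 at col 0 lands with bottom-row=1; cleared 0 line(s) (total 0); column heights now [3 2 2 1 2 0 0], max=3
Drop 3: J rot0 at col 1 lands with bottom-row=2; cleared 0 line(s) (total 0); column heights now [3 4 3 3 2 0 0], max=4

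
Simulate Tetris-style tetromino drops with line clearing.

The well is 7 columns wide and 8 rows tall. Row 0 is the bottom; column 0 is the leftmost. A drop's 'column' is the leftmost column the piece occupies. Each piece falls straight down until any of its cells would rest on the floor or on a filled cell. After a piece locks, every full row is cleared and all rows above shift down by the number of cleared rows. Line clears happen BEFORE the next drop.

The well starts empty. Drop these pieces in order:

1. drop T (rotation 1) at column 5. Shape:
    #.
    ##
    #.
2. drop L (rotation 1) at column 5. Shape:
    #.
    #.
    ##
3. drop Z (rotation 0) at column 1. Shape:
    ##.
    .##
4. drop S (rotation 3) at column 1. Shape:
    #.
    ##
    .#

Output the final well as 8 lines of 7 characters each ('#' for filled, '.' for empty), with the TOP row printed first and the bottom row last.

Answer: .......
.......
.....#.
.#...#.
.##..##
..#..#.
.##..##
..##.#.

Derivation:
Drop 1: T rot1 at col 5 lands with bottom-row=0; cleared 0 line(s) (total 0); column heights now [0 0 0 0 0 3 2], max=3
Drop 2: L rot1 at col 5 lands with bottom-row=3; cleared 0 line(s) (total 0); column heights now [0 0 0 0 0 6 4], max=6
Drop 3: Z rot0 at col 1 lands with bottom-row=0; cleared 0 line(s) (total 0); column heights now [0 2 2 1 0 6 4], max=6
Drop 4: S rot3 at col 1 lands with bottom-row=2; cleared 0 line(s) (total 0); column heights now [0 5 4 1 0 6 4], max=6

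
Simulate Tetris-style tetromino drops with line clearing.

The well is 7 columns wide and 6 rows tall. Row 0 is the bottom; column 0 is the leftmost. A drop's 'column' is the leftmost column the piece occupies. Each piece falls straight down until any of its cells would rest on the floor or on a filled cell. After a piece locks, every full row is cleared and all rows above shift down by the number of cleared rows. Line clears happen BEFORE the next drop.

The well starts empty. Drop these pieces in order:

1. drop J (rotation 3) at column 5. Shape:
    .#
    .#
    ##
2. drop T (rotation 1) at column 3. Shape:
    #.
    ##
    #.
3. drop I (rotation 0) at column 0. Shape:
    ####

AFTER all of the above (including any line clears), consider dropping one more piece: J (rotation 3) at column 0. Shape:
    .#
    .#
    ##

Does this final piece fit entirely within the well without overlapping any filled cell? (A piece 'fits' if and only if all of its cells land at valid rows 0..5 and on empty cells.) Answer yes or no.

Drop 1: J rot3 at col 5 lands with bottom-row=0; cleared 0 line(s) (total 0); column heights now [0 0 0 0 0 1 3], max=3
Drop 2: T rot1 at col 3 lands with bottom-row=0; cleared 0 line(s) (total 0); column heights now [0 0 0 3 2 1 3], max=3
Drop 3: I rot0 at col 0 lands with bottom-row=3; cleared 0 line(s) (total 0); column heights now [4 4 4 4 2 1 3], max=4
Test piece J rot3 at col 0 (width 2): heights before test = [4 4 4 4 2 1 3]; fits = False

Answer: no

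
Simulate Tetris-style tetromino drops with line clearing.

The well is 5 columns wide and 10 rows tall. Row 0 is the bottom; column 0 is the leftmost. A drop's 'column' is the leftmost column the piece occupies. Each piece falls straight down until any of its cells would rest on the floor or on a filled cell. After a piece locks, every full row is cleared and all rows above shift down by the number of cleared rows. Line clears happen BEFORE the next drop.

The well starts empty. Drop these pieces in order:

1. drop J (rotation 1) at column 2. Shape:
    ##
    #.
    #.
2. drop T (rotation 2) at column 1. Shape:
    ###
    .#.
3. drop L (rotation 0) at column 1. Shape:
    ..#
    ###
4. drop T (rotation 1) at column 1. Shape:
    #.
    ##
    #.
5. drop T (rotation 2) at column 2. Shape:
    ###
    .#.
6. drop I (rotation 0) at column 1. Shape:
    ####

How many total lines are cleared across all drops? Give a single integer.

Drop 1: J rot1 at col 2 lands with bottom-row=0; cleared 0 line(s) (total 0); column heights now [0 0 3 3 0], max=3
Drop 2: T rot2 at col 1 lands with bottom-row=3; cleared 0 line(s) (total 0); column heights now [0 5 5 5 0], max=5
Drop 3: L rot0 at col 1 lands with bottom-row=5; cleared 0 line(s) (total 0); column heights now [0 6 6 7 0], max=7
Drop 4: T rot1 at col 1 lands with bottom-row=6; cleared 0 line(s) (total 0); column heights now [0 9 8 7 0], max=9
Drop 5: T rot2 at col 2 lands with bottom-row=7; cleared 0 line(s) (total 0); column heights now [0 9 9 9 9], max=9
Drop 6: I rot0 at col 1 lands with bottom-row=9; cleared 0 line(s) (total 0); column heights now [0 10 10 10 10], max=10

Answer: 0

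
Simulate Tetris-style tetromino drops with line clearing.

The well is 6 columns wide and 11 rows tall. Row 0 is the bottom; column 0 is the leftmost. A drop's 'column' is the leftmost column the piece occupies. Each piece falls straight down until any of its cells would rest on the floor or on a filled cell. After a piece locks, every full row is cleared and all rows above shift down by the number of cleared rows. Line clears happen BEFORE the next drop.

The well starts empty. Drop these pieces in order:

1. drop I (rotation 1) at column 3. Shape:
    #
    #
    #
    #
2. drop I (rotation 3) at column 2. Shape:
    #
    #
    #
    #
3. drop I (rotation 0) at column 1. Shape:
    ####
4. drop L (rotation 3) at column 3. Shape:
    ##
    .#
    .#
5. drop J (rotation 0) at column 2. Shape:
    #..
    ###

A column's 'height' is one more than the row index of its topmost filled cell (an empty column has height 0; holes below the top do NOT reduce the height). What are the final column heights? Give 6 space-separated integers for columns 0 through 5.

Answer: 0 5 10 9 9 0

Derivation:
Drop 1: I rot1 at col 3 lands with bottom-row=0; cleared 0 line(s) (total 0); column heights now [0 0 0 4 0 0], max=4
Drop 2: I rot3 at col 2 lands with bottom-row=0; cleared 0 line(s) (total 0); column heights now [0 0 4 4 0 0], max=4
Drop 3: I rot0 at col 1 lands with bottom-row=4; cleared 0 line(s) (total 0); column heights now [0 5 5 5 5 0], max=5
Drop 4: L rot3 at col 3 lands with bottom-row=5; cleared 0 line(s) (total 0); column heights now [0 5 5 8 8 0], max=8
Drop 5: J rot0 at col 2 lands with bottom-row=8; cleared 0 line(s) (total 0); column heights now [0 5 10 9 9 0], max=10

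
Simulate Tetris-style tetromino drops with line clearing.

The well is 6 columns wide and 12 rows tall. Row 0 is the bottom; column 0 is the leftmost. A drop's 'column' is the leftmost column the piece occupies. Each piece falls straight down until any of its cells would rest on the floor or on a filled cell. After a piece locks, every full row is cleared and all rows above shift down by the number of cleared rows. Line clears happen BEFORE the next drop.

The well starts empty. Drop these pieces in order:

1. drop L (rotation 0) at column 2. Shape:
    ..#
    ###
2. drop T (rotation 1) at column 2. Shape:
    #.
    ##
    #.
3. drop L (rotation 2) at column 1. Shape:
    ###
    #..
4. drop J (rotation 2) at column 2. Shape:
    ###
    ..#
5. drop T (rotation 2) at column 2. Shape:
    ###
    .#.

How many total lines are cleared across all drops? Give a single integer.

Answer: 0

Derivation:
Drop 1: L rot0 at col 2 lands with bottom-row=0; cleared 0 line(s) (total 0); column heights now [0 0 1 1 2 0], max=2
Drop 2: T rot1 at col 2 lands with bottom-row=1; cleared 0 line(s) (total 0); column heights now [0 0 4 3 2 0], max=4
Drop 3: L rot2 at col 1 lands with bottom-row=3; cleared 0 line(s) (total 0); column heights now [0 5 5 5 2 0], max=5
Drop 4: J rot2 at col 2 lands with bottom-row=4; cleared 0 line(s) (total 0); column heights now [0 5 6 6 6 0], max=6
Drop 5: T rot2 at col 2 lands with bottom-row=6; cleared 0 line(s) (total 0); column heights now [0 5 8 8 8 0], max=8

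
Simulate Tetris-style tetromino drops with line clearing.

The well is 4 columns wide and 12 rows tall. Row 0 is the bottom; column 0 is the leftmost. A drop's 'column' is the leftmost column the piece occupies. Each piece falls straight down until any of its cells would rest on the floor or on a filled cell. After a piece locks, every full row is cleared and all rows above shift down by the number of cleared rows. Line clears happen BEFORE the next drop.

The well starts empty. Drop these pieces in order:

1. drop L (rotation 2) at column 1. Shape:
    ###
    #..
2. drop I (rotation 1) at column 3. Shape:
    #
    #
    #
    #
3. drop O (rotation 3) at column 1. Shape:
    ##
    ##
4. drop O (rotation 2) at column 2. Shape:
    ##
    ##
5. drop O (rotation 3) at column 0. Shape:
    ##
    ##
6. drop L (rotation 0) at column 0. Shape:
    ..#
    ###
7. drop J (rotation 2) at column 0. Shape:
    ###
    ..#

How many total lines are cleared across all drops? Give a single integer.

Drop 1: L rot2 at col 1 lands with bottom-row=0; cleared 0 line(s) (total 0); column heights now [0 2 2 2], max=2
Drop 2: I rot1 at col 3 lands with bottom-row=2; cleared 0 line(s) (total 0); column heights now [0 2 2 6], max=6
Drop 3: O rot3 at col 1 lands with bottom-row=2; cleared 0 line(s) (total 0); column heights now [0 4 4 6], max=6
Drop 4: O rot2 at col 2 lands with bottom-row=6; cleared 0 line(s) (total 0); column heights now [0 4 8 8], max=8
Drop 5: O rot3 at col 0 lands with bottom-row=4; cleared 0 line(s) (total 0); column heights now [6 6 8 8], max=8
Drop 6: L rot0 at col 0 lands with bottom-row=8; cleared 0 line(s) (total 0); column heights now [9 9 10 8], max=10
Drop 7: J rot2 at col 0 lands with bottom-row=10; cleared 0 line(s) (total 0); column heights now [12 12 12 8], max=12

Answer: 0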